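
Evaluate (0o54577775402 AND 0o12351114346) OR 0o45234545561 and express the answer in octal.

0o54577775402 AND 0o12351114346 = 0o10151114002.
Then OR with 0o45234545561.

0o55375555563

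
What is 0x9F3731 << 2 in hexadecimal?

0x27CDCC4

2 bits is not a whole number of base-16 digits; in binary: 100111110011011100110001 << 2 = 10011111001101110011000100.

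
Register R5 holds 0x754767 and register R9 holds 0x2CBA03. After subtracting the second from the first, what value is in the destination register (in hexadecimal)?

0x488D64

Subtract column by column in base 16:
  7-3 → 4
  6-0 → 6
  7-A → D (borrow)
  4-B-1 → 8 (borrow)
  5-C-1 → 8 (borrow)
  7-2-1 → 4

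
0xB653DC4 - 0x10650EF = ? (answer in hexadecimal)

0xA5EECD5

Subtract column by column in base 16:
  4-F → 5 (borrow)
  C-E-1 → D (borrow)
  D-0-1 → C
  3-5 → E (borrow)
  5-6-1 → E (borrow)
  6-0-1 → 5
  B-1 → A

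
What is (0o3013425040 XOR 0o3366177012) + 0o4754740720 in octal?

First 0o3013425040 XOR 0o3366177012 = 0o0375552052.
Add column by column in base 8, right to left:
  2+0 = 2
  5+2 = 7
  0+7 = 7
  2+0 = 2
  5+4 = 1 carry 1
  5+7+1 = 5 carry 1
  5+4+1 = 2 carry 1
  7+5+1 = 5 carry 1
  3+7+1 = 3 carry 1
  0+4+1 = 5

0o5352512772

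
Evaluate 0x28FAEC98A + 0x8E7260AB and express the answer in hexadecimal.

0x31E212A35

Add column by column in base 16, right to left:
  A+B = 5 carry 1
  8+A+1 = 3 carry 1
  9+0+1 = A
  C+6 = 2 carry 1
  E+2+1 = 1 carry 1
  A+7+1 = 2 carry 1
  F+E+1 = E carry 1
  8+8+1 = 1 carry 1
  2+0+1 = 3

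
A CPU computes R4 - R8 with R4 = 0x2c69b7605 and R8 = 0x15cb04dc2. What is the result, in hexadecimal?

Subtract column by column in base 16:
  5-2 → 3
  0-c → 4 (borrow)
  6-d-1 → 8 (borrow)
  7-4-1 → 2
  b-0 → b
  9-b → e (borrow)
  6-c-1 → 9 (borrow)
  c-5-1 → 6
  2-1 → 1

0x169eb2843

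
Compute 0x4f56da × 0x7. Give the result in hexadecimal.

Multiply each base-16 digit by 7, carrying:
  a×7 = 70 → write 6 carry 4
  d×7+4 = 95 → write f carry 5
  6×7+5 = 47 → write f carry 2
  5×7+2 = 37 → write 5 carry 2
  f×7+2 = 107 → write b carry 6
  4×7+6 = 34 → write 2 carry 2
  remaining carry: 2

0x22b5ff6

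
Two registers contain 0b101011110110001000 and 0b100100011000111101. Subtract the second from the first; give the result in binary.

0b111011101001011

Subtract column by column in base 2:
  0-1 → 1 (borrow)
  0-0-1 → 1 (borrow)
  0-1-1 → 0 (borrow)
  1-1-1 → 1 (borrow)
  0-1-1 → 0 (borrow)
  0-1-1 → 0 (borrow)
  0-0-1 → 1 (borrow)
  1-0-1 → 0
  1-0 → 1
  0-1 → 1 (borrow)
  1-1-1 → 1 (borrow)
  1-0-1 → 0
  1-0 → 1
  1-0 → 1
  0-1 → 1 (borrow)
  1-0-1 → 0
  0-0 → 0
  1-1 → 0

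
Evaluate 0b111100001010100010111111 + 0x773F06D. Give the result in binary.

0x773F06D = 0b111011100111111000001101101 in binary.
Add column by column in base 2, right to left:
  1+1 = 0 carry 1
  1+0+1 = 0 carry 1
  1+1+1 = 1 carry 1
  1+1+1 = 1 carry 1
  1+0+1 = 0 carry 1
  1+1+1 = 1 carry 1
  0+1+1 = 0 carry 1
  1+0+1 = 0 carry 1
  0+0+1 = 1
  0+0 = 0
  0+0 = 0
  1+0 = 1
  0+1 = 1
  1+1 = 0 carry 1
  0+1+1 = 0 carry 1
  1+1+1 = 1 carry 1
  0+1+1 = 0 carry 1
  0+1+1 = 0 carry 1
  0+0+1 = 1
  0+0 = 0
  1+1 = 0 carry 1
  1+1+1 = 1 carry 1
  1+1+1 = 1 carry 1
  1+0+1 = 0 carry 1
  0+1+1 = 0 carry 1
  0+1+1 = 0 carry 1
  0+1+1 = 0 carry 1
  final carry 1

0b1000011001001001100100101100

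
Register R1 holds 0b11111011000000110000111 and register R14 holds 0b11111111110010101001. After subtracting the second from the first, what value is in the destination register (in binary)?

Subtract column by column in base 2:
  1-1 → 0
  1-0 → 1
  1-0 → 1
  0-1 → 1 (borrow)
  0-0-1 → 1 (borrow)
  0-1-1 → 0 (borrow)
  0-0-1 → 1 (borrow)
  1-1-1 → 1 (borrow)
  1-0-1 → 0
  0-0 → 0
  0-1 → 1 (borrow)
  0-1-1 → 0 (borrow)
  0-1-1 → 0 (borrow)
  0-1-1 → 0 (borrow)
  0-1-1 → 0 (borrow)
  1-1-1 → 1 (borrow)
  1-1-1 → 1 (borrow)
  0-1-1 → 0 (borrow)
  1-1-1 → 1 (borrow)
  1-1-1 → 1 (borrow)
  1-0-1 → 0
  1-0 → 1
  1-0 → 1

0b11011011000010011011110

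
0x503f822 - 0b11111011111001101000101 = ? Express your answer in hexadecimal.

0x48604dd

0b11111011111001101000101 = 0x7df345 in hexadecimal.
Subtract column by column in base 16:
  2-5 → d (borrow)
  2-4-1 → d (borrow)
  8-3-1 → 4
  f-f → 0
  3-d → 6 (borrow)
  0-7-1 → 8 (borrow)
  5-0-1 → 4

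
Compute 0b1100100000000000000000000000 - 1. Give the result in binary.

0b1100011111111111111111111111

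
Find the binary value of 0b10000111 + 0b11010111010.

0b11101000001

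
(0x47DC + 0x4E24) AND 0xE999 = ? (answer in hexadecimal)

0x8000

Add column by column in base 16, right to left:
  C+4 = 0 carry 1
  D+2+1 = 0 carry 1
  7+E+1 = 6 carry 1
  4+4+1 = 9
Sum = 0x9600; now AND with 0xE999:
  9&E=8, 6&9=0, 0&9=0, 0&9=0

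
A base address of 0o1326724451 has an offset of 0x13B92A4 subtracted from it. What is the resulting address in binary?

0o1326724451 = 0b1011010110111010100100101001 in binary.
0x13B92A4 = 0b1001110111001001010100100 in binary.
Subtract column by column in base 2:
  1-0 → 1
  0-0 → 0
  0-1 → 1 (borrow)
  1-0-1 → 0
  0-0 → 0
  1-1 → 0
  0-0 → 0
  0-1 → 1 (borrow)
  1-0-1 → 0
  0-1 → 1 (borrow)
  0-0-1 → 1 (borrow)
  1-0-1 → 0
  0-1 → 1 (borrow)
  1-0-1 → 0
  0-0 → 0
  1-1 → 0
  1-1 → 0
  1-1 → 0
  0-0 → 0
  1-1 → 0
  1-1 → 0
  0-1 → 1 (borrow)
  1-0-1 → 0
  0-0 → 0
  1-1 → 0
  1-0 → 1
  0-0 → 0
  1-0 → 1

0b1010001000000001011010000101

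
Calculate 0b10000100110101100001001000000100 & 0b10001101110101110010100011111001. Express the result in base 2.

0b10000100110101100000000000000000

AND bit by bit (1 only where both bits are 1):
  10000100110101100001001000000100
& 10001101110101110010100011111001
= 10000100110101100000000000000000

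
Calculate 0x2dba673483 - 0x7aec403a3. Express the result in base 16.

Subtract column by column in base 16:
  3-3 → 0
  8-a → e (borrow)
  4-3-1 → 0
  3-0 → 3
  7-4 → 3
  6-c → a (borrow)
  a-e-1 → b (borrow)
  b-a-1 → 0
  d-7 → 6
  2-0 → 2

0x260ba330e0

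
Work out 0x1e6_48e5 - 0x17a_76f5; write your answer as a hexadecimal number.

0x6bd1f0

Subtract column by column in base 16:
  5-5 → 0
  e-f → f (borrow)
  8-6-1 → 1
  4-7 → d (borrow)
  6-a-1 → b (borrow)
  e-7-1 → 6
  1-1 → 0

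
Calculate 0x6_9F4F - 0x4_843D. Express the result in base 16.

Subtract column by column in base 16:
  F-D → 2
  4-3 → 1
  F-4 → B
  9-8 → 1
  6-4 → 2

0x21B12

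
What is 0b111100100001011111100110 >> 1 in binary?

0b11110010000101111110011

Right shift by 1: drop the 1 least-significant bit.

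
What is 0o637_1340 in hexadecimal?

0x19F2E0

Each octal digit is 3 bits: 6=110 3=011 7=111 1=001 3=011 4=100 0=000.
Group the bits into nibbles: 0001 1001 1111 0010 1110 0000 → 19F2E0.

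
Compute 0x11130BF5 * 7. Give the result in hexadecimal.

0x778553B3

Multiply each base-16 digit by 7, carrying:
  5×7 = 35 → write 3 carry 2
  F×7+2 = 107 → write B carry 6
  B×7+6 = 83 → write 3 carry 5
  0×7+5 = 5 → write 5
  3×7 = 21 → write 5 carry 1
  1×7+1 = 8 → write 8
  1×7 = 7 → write 7
  1×7 = 7 → write 7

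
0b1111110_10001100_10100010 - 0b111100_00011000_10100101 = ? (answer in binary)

Subtract column by column in base 2:
  0-1 → 1 (borrow)
  1-0-1 → 0
  0-1 → 1 (borrow)
  0-0-1 → 1 (borrow)
  0-0-1 → 1 (borrow)
  1-1-1 → 1 (borrow)
  0-0-1 → 1 (borrow)
  1-1-1 → 1 (borrow)
  0-0-1 → 1 (borrow)
  0-0-1 → 1 (borrow)
  1-0-1 → 0
  1-1 → 0
  0-1 → 1 (borrow)
  0-0-1 → 1 (borrow)
  0-0-1 → 1 (borrow)
  1-0-1 → 0
  0-0 → 0
  1-0 → 1
  1-1 → 0
  1-1 → 0
  1-1 → 0
  1-1 → 0
  1-0 → 1

0b10000100111001111111101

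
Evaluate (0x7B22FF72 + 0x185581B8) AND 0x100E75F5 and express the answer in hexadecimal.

Add column by column in base 16, right to left:
  2+8 = A
  7+B = 2 carry 1
  F+1+1 = 1 carry 1
  F+8+1 = 8 carry 1
  2+5+1 = 8
  2+5 = 7
  B+8 = 3 carry 1
  7+1+1 = 9
Sum = 0x9378812A; now AND with 0x100E75F5:
  9&1=1, 3&0=0, 7&0=0, 8&E=8, 8&7=0, 1&5=1, 2&F=2, A&5=0

0x10080120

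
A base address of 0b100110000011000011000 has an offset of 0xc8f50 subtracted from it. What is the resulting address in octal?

0o1473310

0b100110000011000011000 = 0o4603030 in octal.
0xc8f50 = 0o3107520 in octal.
Subtract column by column in base 8:
  0-0 → 0
  3-2 → 1
  0-5 → 3 (borrow)
  3-7-1 → 3 (borrow)
  0-0-1 → 7 (borrow)
  6-1-1 → 4
  4-3 → 1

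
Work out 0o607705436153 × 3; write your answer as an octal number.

0o2227520532501

Multiply each base-8 digit by 3, carrying:
  3×3 = 9 → write 1 carry 1
  5×3+1 = 16 → write 0 carry 2
  1×3+2 = 5 → write 5
  6×3 = 18 → write 2 carry 2
  3×3+2 = 11 → write 3 carry 1
  4×3+1 = 13 → write 5 carry 1
  5×3+1 = 16 → write 0 carry 2
  0×3+2 = 2 → write 2
  7×3 = 21 → write 5 carry 2
  7×3+2 = 23 → write 7 carry 2
  0×3+2 = 2 → write 2
  6×3 = 18 → write 2 carry 2
  remaining carry: 2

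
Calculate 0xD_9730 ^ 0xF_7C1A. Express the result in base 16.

0x2EB2A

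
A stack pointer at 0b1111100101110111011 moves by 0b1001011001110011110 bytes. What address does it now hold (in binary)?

0b11000111111101011001

Add column by column in base 2, right to left:
  1+0 = 1
  1+1 = 0 carry 1
  0+1+1 = 0 carry 1
  1+1+1 = 1 carry 1
  1+1+1 = 1 carry 1
  1+0+1 = 0 carry 1
  0+0+1 = 1
  1+1 = 0 carry 1
  1+1+1 = 1 carry 1
  1+1+1 = 1 carry 1
  0+0+1 = 1
  1+0 = 1
  0+1 = 1
  0+1 = 1
  1+0 = 1
  1+1 = 0 carry 1
  1+0+1 = 0 carry 1
  1+0+1 = 0 carry 1
  1+1+1 = 1 carry 1
  final carry 1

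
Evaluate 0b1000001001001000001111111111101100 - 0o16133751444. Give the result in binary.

0b110010111101100010010110011001000

0o16133751444 = 0b1110001011011111101001100100100 in binary.
Subtract column by column in base 2:
  0-0 → 0
  0-0 → 0
  1-1 → 0
  1-0 → 1
  0-0 → 0
  1-1 → 0
  1-0 → 1
  1-0 → 1
  1-1 → 0
  1-1 → 0
  1-0 → 1
  1-0 → 1
  1-1 → 0
  1-0 → 1
  1-1 → 0
  1-1 → 0
  0-1 → 1 (borrow)
  0-1-1 → 0 (borrow)
  0-1-1 → 0 (borrow)
  0-1-1 → 0 (borrow)
  0-0-1 → 1 (borrow)
  1-1-1 → 1 (borrow)
  0-1-1 → 0 (borrow)
  0-0-1 → 1 (borrow)
  1-1-1 → 1 (borrow)
  0-0-1 → 1 (borrow)
  0-0-1 → 1 (borrow)
  1-0-1 → 0
  0-1 → 1 (borrow)
  0-1-1 → 0 (borrow)
  0-1-1 → 0 (borrow)
  0-0-1 → 1 (borrow)
  0-0-1 → 1 (borrow)
  1-0-1 → 0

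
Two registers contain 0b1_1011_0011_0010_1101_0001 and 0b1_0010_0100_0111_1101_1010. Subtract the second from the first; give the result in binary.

Subtract column by column in base 2:
  1-0 → 1
  0-1 → 1 (borrow)
  0-0-1 → 1 (borrow)
  0-1-1 → 0 (borrow)
  1-1-1 → 1 (borrow)
  0-0-1 → 1 (borrow)
  1-1-1 → 1 (borrow)
  1-1-1 → 1 (borrow)
  0-1-1 → 0 (borrow)
  1-1-1 → 1 (borrow)
  0-1-1 → 0 (borrow)
  0-0-1 → 1 (borrow)
  1-0-1 → 0
  1-0 → 1
  0-1 → 1 (borrow)
  0-0-1 → 1 (borrow)
  1-0-1 → 0
  1-1 → 0
  0-0 → 0
  1-0 → 1
  1-1 → 0

0b10001110101011110111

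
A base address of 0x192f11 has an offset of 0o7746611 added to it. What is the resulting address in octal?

0o16176232

0x192f11 = 0o6227421 in octal.
Add column by column in base 8, right to left:
  1+1 = 2
  2+1 = 3
  4+6 = 2 carry 1
  7+6+1 = 6 carry 1
  2+4+1 = 7
  2+7 = 1 carry 1
  6+7+1 = 6 carry 1
  final carry 1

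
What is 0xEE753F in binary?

0b111011100111010100111111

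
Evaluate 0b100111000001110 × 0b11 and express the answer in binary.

Multiply each base-2 digit by 3, carrying:
  0×3 = 0 → write 0
  1×3 = 3 → write 1 carry 1
  1×3+1 = 4 → write 0 carry 2
  1×3+2 = 5 → write 1 carry 2
  0×3+2 = 2 → write 0 carry 1
  0×3+1 = 1 → write 1
  0×3 = 0 → write 0
  0×3 = 0 → write 0
  0×3 = 0 → write 0
  1×3 = 3 → write 1 carry 1
  1×3+1 = 4 → write 0 carry 2
  1×3+2 = 5 → write 1 carry 2
  0×3+2 = 2 → write 0 carry 1
  0×3+1 = 1 → write 1
  1×3 = 3 → write 1 carry 1
  remaining carry: 1

0b1110101000101010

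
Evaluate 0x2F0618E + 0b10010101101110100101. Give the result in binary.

0x2F0618E = 0b10111100000110000110001110 in binary.
Add column by column in base 2, right to left:
  0+1 = 1
  1+0 = 1
  1+1 = 0 carry 1
  1+0+1 = 0 carry 1
  0+0+1 = 1
  0+1 = 1
  0+0 = 0
  1+1 = 0 carry 1
  1+1+1 = 1 carry 1
  0+1+1 = 0 carry 1
  0+0+1 = 1
  0+1 = 1
  0+1 = 1
  1+0 = 1
  1+1 = 0 carry 1
  0+0+1 = 1
  0+1 = 1
  0+0 = 0
  0+0 = 0
  0+1 = 1
  1+0 = 1
  1+0 = 1
  1+0 = 1
  1+0 = 1
  0+0 = 0
  1+0 = 1

0b10111110011011110100110011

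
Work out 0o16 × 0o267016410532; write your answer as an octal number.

0o5002313171354

Multiply each base-8 digit by 14, carrying:
  2×14 = 28 → write 4 carry 3
  3×14+3 = 45 → write 5 carry 5
  5×14+5 = 75 → write 3 carry 9
  0×14+9 = 9 → write 1 carry 1
  1×14+1 = 15 → write 7 carry 1
  4×14+1 = 57 → write 1 carry 7
  6×14+7 = 91 → write 3 carry 11
  1×14+11 = 25 → write 1 carry 3
  0×14+3 = 3 → write 3
  7×14 = 98 → write 2 carry 12
  6×14+12 = 96 → write 0 carry 12
  2×14+12 = 40 → write 0 carry 5
  remaining carry: 5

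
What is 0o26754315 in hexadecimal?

Each octal digit is 3 bits: 2=010 6=110 7=111 5=101 4=100 3=011 1=001 5=101.
Group the bits into nibbles: 0101 1011 1101 1000 1100 1101 → 5BD8CD.

0x5BD8CD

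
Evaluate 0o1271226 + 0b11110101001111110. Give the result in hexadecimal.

0o1271226 = 0x57296 in hexadecimal.
0b11110101001111110 = 0x1ea7e in hexadecimal.
Add column by column in base 16, right to left:
  6+e = 4 carry 1
  9+7+1 = 1 carry 1
  2+a+1 = d
  7+e = 5 carry 1
  5+1+1 = 7

0x75d14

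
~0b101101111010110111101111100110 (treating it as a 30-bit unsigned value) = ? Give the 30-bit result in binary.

Invert each bit: 101101111010110111101111100110 → 010010000101001000010000011001.

0b010010000101001000010000011001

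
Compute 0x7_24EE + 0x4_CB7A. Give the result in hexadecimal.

0xBF068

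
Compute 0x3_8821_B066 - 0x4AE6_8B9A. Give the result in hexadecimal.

Subtract column by column in base 16:
  6-A → C (borrow)
  6-9-1 → C (borrow)
  0-B-1 → 4 (borrow)
  B-8-1 → 2
  1-6 → B (borrow)
  2-E-1 → 3 (borrow)
  8-A-1 → D (borrow)
  8-4-1 → 3
  3-0 → 3

0x33D3B24CC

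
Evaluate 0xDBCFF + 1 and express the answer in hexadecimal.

The trailing 2 digits are F (max in base 16), so adding 1 cascades: they roll to 0 and the next digit up increments.

0xDBD00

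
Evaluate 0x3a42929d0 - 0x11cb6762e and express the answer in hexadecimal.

Subtract column by column in base 16:
  0-e → 2 (borrow)
  d-2-1 → a
  9-6 → 3
  2-7 → b (borrow)
  9-6-1 → 2
  2-b → 7 (borrow)
  4-c-1 → 7 (borrow)
  a-1-1 → 8
  3-1 → 2

0x28772b3a2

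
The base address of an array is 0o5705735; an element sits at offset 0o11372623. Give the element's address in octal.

0o17300560

Add column by column in base 8, right to left:
  5+3 = 0 carry 1
  3+2+1 = 6
  7+6 = 5 carry 1
  5+2+1 = 0 carry 1
  0+7+1 = 0 carry 1
  7+3+1 = 3 carry 1
  5+1+1 = 7
  0+1 = 1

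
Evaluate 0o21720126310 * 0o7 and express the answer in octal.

0o175261134570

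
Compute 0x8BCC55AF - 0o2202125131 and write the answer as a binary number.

0b1111001110000111010101101010110

0x8BCC55AF = 0b10001011110011000101010110101111 in binary.
0o2202125131 = 0b10010000010001010101001011001 in binary.
Subtract column by column in base 2:
  1-1 → 0
  1-0 → 1
  1-0 → 1
  1-1 → 0
  0-1 → 1 (borrow)
  1-0-1 → 0
  0-1 → 1 (borrow)
  1-0-1 → 0
  1-0 → 1
  0-1 → 1 (borrow)
  1-0-1 → 0
  0-1 → 1 (borrow)
  1-0-1 → 0
  0-1 → 1 (borrow)
  1-0-1 → 0
  0-1 → 1 (borrow)
  0-0-1 → 1 (borrow)
  0-0-1 → 1 (borrow)
  1-0-1 → 0
  1-1 → 0
  0-0 → 0
  0-0 → 0
  1-0 → 1
  1-0 → 1
  1-0 → 1
  1-1 → 0
  0-0 → 0
  1-0 → 1
  0-1 → 1 (borrow)
  0-0-1 → 1 (borrow)
  0-0-1 → 1 (borrow)
  1-0-1 → 0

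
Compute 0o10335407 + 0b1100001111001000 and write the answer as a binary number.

0o10335407 = 0b1000011011101100000111 in binary.
Add column by column in base 2, right to left:
  1+0 = 1
  1+0 = 1
  1+0 = 1
  0+1 = 1
  0+0 = 0
  0+0 = 0
  0+1 = 1
  0+1 = 1
  1+1 = 0 carry 1
  1+1+1 = 1 carry 1
  0+0+1 = 1
  1+0 = 1
  1+0 = 1
  1+0 = 1
  0+1 = 1
  1+1 = 0 carry 1
  1+0+1 = 0 carry 1
  0+0+1 = 1
  0+0 = 0
  0+0 = 0
  0+0 = 0
  1+0 = 1

0b1000100111111011001111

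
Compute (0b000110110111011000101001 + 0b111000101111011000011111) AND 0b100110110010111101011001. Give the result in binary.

0b100110100010110001001000

Add column by column in base 2, right to left:
  1+1 = 0 carry 1
  0+1+1 = 0 carry 1
  0+1+1 = 0 carry 1
  1+1+1 = 1 carry 1
  0+1+1 = 0 carry 1
  1+0+1 = 0 carry 1
  0+0+1 = 1
  0+0 = 0
  0+0 = 0
  1+1 = 0 carry 1
  1+1+1 = 1 carry 1
  0+0+1 = 1
  1+1 = 0 carry 1
  1+1+1 = 1 carry 1
  1+1+1 = 1 carry 1
  0+1+1 = 0 carry 1
  1+0+1 = 0 carry 1
  1+1+1 = 1 carry 1
  0+0+1 = 1
  1+0 = 1
  1+0 = 1
  0+1 = 1
  0+1 = 1
  0+1 = 1
Sum = 0b111111100110110001001000; now AND with 0b100110110010111101011001:
  111111100110110001001000
& 100110110010111101011001
= 100110100010110001001000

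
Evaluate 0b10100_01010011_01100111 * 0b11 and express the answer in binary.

0b1111001111101000110101

Multiply each base-2 digit by 3, carrying:
  1×3 = 3 → write 1 carry 1
  1×3+1 = 4 → write 0 carry 2
  1×3+2 = 5 → write 1 carry 2
  0×3+2 = 2 → write 0 carry 1
  0×3+1 = 1 → write 1
  1×3 = 3 → write 1 carry 1
  1×3+1 = 4 → write 0 carry 2
  0×3+2 = 2 → write 0 carry 1
  1×3+1 = 4 → write 0 carry 2
  1×3+2 = 5 → write 1 carry 2
  0×3+2 = 2 → write 0 carry 1
  0×3+1 = 1 → write 1
  1×3 = 3 → write 1 carry 1
  0×3+1 = 1 → write 1
  1×3 = 3 → write 1 carry 1
  0×3+1 = 1 → write 1
  0×3 = 0 → write 0
  0×3 = 0 → write 0
  1×3 = 3 → write 1 carry 1
  0×3+1 = 1 → write 1
  1×3 = 3 → write 1 carry 1
  remaining carry: 1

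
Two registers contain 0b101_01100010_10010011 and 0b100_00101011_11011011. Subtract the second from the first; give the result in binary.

Subtract column by column in base 2:
  1-1 → 0
  1-1 → 0
  0-0 → 0
  0-1 → 1 (borrow)
  1-1-1 → 1 (borrow)
  0-0-1 → 1 (borrow)
  0-1-1 → 0 (borrow)
  1-1-1 → 1 (borrow)
  0-1-1 → 0 (borrow)
  1-1-1 → 1 (borrow)
  0-0-1 → 1 (borrow)
  0-1-1 → 0 (borrow)
  0-0-1 → 1 (borrow)
  1-1-1 → 1 (borrow)
  1-0-1 → 0
  0-0 → 0
  1-0 → 1
  0-0 → 0
  1-1 → 0

0b10011011010111000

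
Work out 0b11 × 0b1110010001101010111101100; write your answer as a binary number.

0b101010110101000000111000100

Multiply each base-2 digit by 3, carrying:
  0×3 = 0 → write 0
  0×3 = 0 → write 0
  1×3 = 3 → write 1 carry 1
  1×3+1 = 4 → write 0 carry 2
  0×3+2 = 2 → write 0 carry 1
  1×3+1 = 4 → write 0 carry 2
  1×3+2 = 5 → write 1 carry 2
  1×3+2 = 5 → write 1 carry 2
  1×3+2 = 5 → write 1 carry 2
  0×3+2 = 2 → write 0 carry 1
  1×3+1 = 4 → write 0 carry 2
  0×3+2 = 2 → write 0 carry 1
  1×3+1 = 4 → write 0 carry 2
  0×3+2 = 2 → write 0 carry 1
  1×3+1 = 4 → write 0 carry 2
  1×3+2 = 5 → write 1 carry 2
  0×3+2 = 2 → write 0 carry 1
  0×3+1 = 1 → write 1
  0×3 = 0 → write 0
  1×3 = 3 → write 1 carry 1
  0×3+1 = 1 → write 1
  0×3 = 0 → write 0
  1×3 = 3 → write 1 carry 1
  1×3+1 = 4 → write 0 carry 2
  1×3+2 = 5 → write 1 carry 2
  remaining carry: 10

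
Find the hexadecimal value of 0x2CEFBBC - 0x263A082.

0x6B5B3A

Subtract column by column in base 16:
  C-2 → A
  B-8 → 3
  B-0 → B
  F-A → 5
  E-3 → B
  C-6 → 6
  2-2 → 0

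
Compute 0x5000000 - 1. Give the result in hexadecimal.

0x4FFFFFF

The trailing 6 digits are 0, so subtracting 1 borrows through: they become F and the next digit up decrements.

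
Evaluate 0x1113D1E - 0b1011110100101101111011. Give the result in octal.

0x1113D1E = 0o104236436 in octal.
0b1011110100101101111011 = 0o13645573 in octal.
Subtract column by column in base 8:
  6-3 → 3
  3-7 → 4 (borrow)
  4-5-1 → 6 (borrow)
  6-5-1 → 0
  3-4 → 7 (borrow)
  2-6-1 → 3 (borrow)
  4-3-1 → 0
  0-1 → 7 (borrow)
  1-0-1 → 0

0o70370643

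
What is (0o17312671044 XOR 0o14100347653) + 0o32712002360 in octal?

0o36124541177

First 0o17312671044 XOR 0o14100347653 = 0o03212536617.
Add column by column in base 8, right to left:
  7+0 = 7
  1+6 = 7
  6+3 = 1 carry 1
  6+2+1 = 1 carry 1
  3+0+1 = 4
  5+0 = 5
  2+2 = 4
  1+1 = 2
  2+7 = 1 carry 1
  3+2+1 = 6
  0+3 = 3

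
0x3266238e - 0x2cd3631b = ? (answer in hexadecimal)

0x592c073

Subtract column by column in base 16:
  e-b → 3
  8-1 → 7
  3-3 → 0
  2-6 → c (borrow)
  6-3-1 → 2
  6-d → 9 (borrow)
  2-c-1 → 5 (borrow)
  3-2-1 → 0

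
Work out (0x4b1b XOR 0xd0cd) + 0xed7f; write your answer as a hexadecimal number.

0x18955

First 0x4b1b XOR 0xd0cd = 0x9bd6.
Add column by column in base 16, right to left:
  6+f = 5 carry 1
  d+7+1 = 5 carry 1
  b+d+1 = 9 carry 1
  9+e+1 = 8 carry 1
  final carry 1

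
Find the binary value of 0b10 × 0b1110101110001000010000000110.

0b11101011100010000100000001100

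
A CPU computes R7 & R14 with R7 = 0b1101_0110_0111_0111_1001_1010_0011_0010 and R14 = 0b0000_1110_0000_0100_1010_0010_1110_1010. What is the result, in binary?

AND bit by bit (1 only where both bits are 1):
  11010110011101111001101000110010
& 00001110000001001010001011101010
= 00000110000001001000001000100010

0b00000110000001001000001000100010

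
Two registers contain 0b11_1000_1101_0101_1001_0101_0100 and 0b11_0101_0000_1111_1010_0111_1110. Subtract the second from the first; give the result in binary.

Subtract column by column in base 2:
  0-0 → 0
  0-1 → 1 (borrow)
  1-1-1 → 1 (borrow)
  0-1-1 → 0 (borrow)
  1-1-1 → 1 (borrow)
  0-1-1 → 0 (borrow)
  1-1-1 → 1 (borrow)
  0-0-1 → 1 (borrow)
  1-0-1 → 0
  0-1 → 1 (borrow)
  0-0-1 → 1 (borrow)
  1-1-1 → 1 (borrow)
  1-1-1 → 1 (borrow)
  0-1-1 → 0 (borrow)
  1-1-1 → 1 (borrow)
  0-1-1 → 0 (borrow)
  1-0-1 → 0
  0-0 → 0
  1-0 → 1
  1-0 → 1
  0-1 → 1 (borrow)
  0-0-1 → 1 (borrow)
  0-1-1 → 0 (borrow)
  1-0-1 → 0
  1-1 → 0
  1-1 → 0

0b1111000101111011010110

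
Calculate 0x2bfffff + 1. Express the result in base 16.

The trailing 5 digits are F (max in base 16), so adding 1 cascades: they roll to 0 and the next digit up increments.

0x2c00000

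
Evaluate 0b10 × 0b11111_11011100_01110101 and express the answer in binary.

0b1111111011100011101010

Multiply each base-2 digit by 2, carrying:
  1×2 = 2 → write 0 carry 1
  0×2+1 = 1 → write 1
  1×2 = 2 → write 0 carry 1
  0×2+1 = 1 → write 1
  1×2 = 2 → write 0 carry 1
  1×2+1 = 3 → write 1 carry 1
  1×2+1 = 3 → write 1 carry 1
  0×2+1 = 1 → write 1
  0×2 = 0 → write 0
  0×2 = 0 → write 0
  1×2 = 2 → write 0 carry 1
  1×2+1 = 3 → write 1 carry 1
  1×2+1 = 3 → write 1 carry 1
  0×2+1 = 1 → write 1
  1×2 = 2 → write 0 carry 1
  1×2+1 = 3 → write 1 carry 1
  1×2+1 = 3 → write 1 carry 1
  1×2+1 = 3 → write 1 carry 1
  1×2+1 = 3 → write 1 carry 1
  1×2+1 = 3 → write 1 carry 1
  1×2+1 = 3 → write 1 carry 1
  remaining carry: 1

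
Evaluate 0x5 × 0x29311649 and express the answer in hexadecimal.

0xcdf56f6d

Multiply each base-16 digit by 5, carrying:
  9×5 = 45 → write d carry 2
  4×5+2 = 22 → write 6 carry 1
  6×5+1 = 31 → write f carry 1
  1×5+1 = 6 → write 6
  1×5 = 5 → write 5
  3×5 = 15 → write f
  9×5 = 45 → write d carry 2
  2×5+2 = 12 → write c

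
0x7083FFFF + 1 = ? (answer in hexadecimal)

0x70840000

The trailing 4 digits are F (max in base 16), so adding 1 cascades: they roll to 0 and the next digit up increments.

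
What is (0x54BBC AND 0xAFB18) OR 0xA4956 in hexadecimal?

0xA4B5E

0x54BBC AND 0xAFB18 = 0x04B18.
Then OR with 0xA4956.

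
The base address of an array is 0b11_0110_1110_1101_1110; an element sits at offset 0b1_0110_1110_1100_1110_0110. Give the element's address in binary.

0b110100101101111000100

Add column by column in base 2, right to left:
  0+0 = 0
  1+1 = 0 carry 1
  1+1+1 = 1 carry 1
  1+0+1 = 0 carry 1
  1+0+1 = 0 carry 1
  0+1+1 = 0 carry 1
  1+1+1 = 1 carry 1
  1+1+1 = 1 carry 1
  0+0+1 = 1
  1+0 = 1
  1+1 = 0 carry 1
  1+1+1 = 1 carry 1
  0+0+1 = 1
  1+1 = 0 carry 1
  1+1+1 = 1 carry 1
  0+1+1 = 0 carry 1
  1+0+1 = 0 carry 1
  1+1+1 = 1 carry 1
  0+1+1 = 0 carry 1
  0+0+1 = 1
  0+1 = 1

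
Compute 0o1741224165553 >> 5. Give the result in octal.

0o37024503533

5 bits is not a whole number of base-8 digits; in binary: 1111100001010010100001110101101101011 >> 5 = 11111000010100101000011101011011.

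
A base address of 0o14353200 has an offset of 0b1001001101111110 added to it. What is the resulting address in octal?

0o14464776

0b1001001101111110 = 0o111576 in octal.
Add column by column in base 8, right to left:
  0+6 = 6
  0+7 = 7
  2+5 = 7
  3+1 = 4
  5+1 = 6
  3+1 = 4
  4+0 = 4
  1+0 = 1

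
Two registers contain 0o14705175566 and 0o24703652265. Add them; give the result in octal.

0o41611050053

Add column by column in base 8, right to left:
  6+5 = 3 carry 1
  6+6+1 = 5 carry 1
  5+2+1 = 0 carry 1
  5+2+1 = 0 carry 1
  7+5+1 = 5 carry 1
  1+6+1 = 0 carry 1
  5+3+1 = 1 carry 1
  0+0+1 = 1
  7+7 = 6 carry 1
  4+4+1 = 1 carry 1
  1+2+1 = 4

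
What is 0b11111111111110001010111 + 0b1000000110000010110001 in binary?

0b101000000101110100001000

Add column by column in base 2, right to left:
  1+1 = 0 carry 1
  1+0+1 = 0 carry 1
  1+0+1 = 0 carry 1
  0+0+1 = 1
  1+1 = 0 carry 1
  0+1+1 = 0 carry 1
  1+0+1 = 0 carry 1
  0+1+1 = 0 carry 1
  0+0+1 = 1
  0+0 = 0
  1+0 = 1
  1+0 = 1
  1+0 = 1
  1+1 = 0 carry 1
  1+1+1 = 1 carry 1
  1+0+1 = 0 carry 1
  1+0+1 = 0 carry 1
  1+0+1 = 0 carry 1
  1+0+1 = 0 carry 1
  1+0+1 = 0 carry 1
  1+0+1 = 0 carry 1
  1+1+1 = 1 carry 1
  1+0+1 = 0 carry 1
  final carry 1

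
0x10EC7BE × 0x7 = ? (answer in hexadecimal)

Multiply each base-16 digit by 7, carrying:
  E×7 = 98 → write 2 carry 6
  B×7+6 = 83 → write 3 carry 5
  7×7+5 = 54 → write 6 carry 3
  C×7+3 = 87 → write 7 carry 5
  E×7+5 = 103 → write 7 carry 6
  0×7+6 = 6 → write 6
  1×7 = 7 → write 7

0x7677632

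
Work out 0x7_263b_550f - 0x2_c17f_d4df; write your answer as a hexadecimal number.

0x464bb8030

Subtract column by column in base 16:
  f-f → 0
  0-d → 3 (borrow)
  5-4-1 → 0
  5-d → 8 (borrow)
  b-f-1 → b (borrow)
  3-7-1 → b (borrow)
  6-1-1 → 4
  2-c → 6 (borrow)
  7-2-1 → 4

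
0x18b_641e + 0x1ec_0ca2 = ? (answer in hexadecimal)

0x37770c0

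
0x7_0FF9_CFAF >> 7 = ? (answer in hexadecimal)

0xE1FF39F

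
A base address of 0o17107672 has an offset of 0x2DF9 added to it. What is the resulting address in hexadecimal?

0x3CBDB3

0o17107672 = 0x3C8FBA in hexadecimal.
Add column by column in base 16, right to left:
  A+9 = 3 carry 1
  B+F+1 = B carry 1
  F+D+1 = D carry 1
  8+2+1 = B
  C+0 = C
  3+0 = 3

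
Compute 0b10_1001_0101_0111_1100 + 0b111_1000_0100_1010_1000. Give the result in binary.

0b10100001101000100100

Add column by column in base 2, right to left:
  0+0 = 0
  0+0 = 0
  1+0 = 1
  1+1 = 0 carry 1
  1+0+1 = 0 carry 1
  1+1+1 = 1 carry 1
  1+0+1 = 0 carry 1
  0+1+1 = 0 carry 1
  1+0+1 = 0 carry 1
  0+0+1 = 1
  1+1 = 0 carry 1
  0+0+1 = 1
  1+0 = 1
  0+0 = 0
  0+0 = 0
  1+1 = 0 carry 1
  0+1+1 = 0 carry 1
  1+1+1 = 1 carry 1
  0+1+1 = 0 carry 1
  final carry 1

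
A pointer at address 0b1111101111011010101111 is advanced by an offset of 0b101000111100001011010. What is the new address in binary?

0b10100110110111100001001

Add column by column in base 2, right to left:
  1+0 = 1
  1+1 = 0 carry 1
  1+0+1 = 0 carry 1
  1+1+1 = 1 carry 1
  0+1+1 = 0 carry 1
  1+0+1 = 0 carry 1
  0+1+1 = 0 carry 1
  1+0+1 = 0 carry 1
  0+0+1 = 1
  1+0 = 1
  1+0 = 1
  0+1 = 1
  1+1 = 0 carry 1
  1+1+1 = 1 carry 1
  1+1+1 = 1 carry 1
  1+0+1 = 0 carry 1
  0+0+1 = 1
  1+0 = 1
  1+1 = 0 carry 1
  1+0+1 = 0 carry 1
  1+1+1 = 1 carry 1
  1+0+1 = 0 carry 1
  final carry 1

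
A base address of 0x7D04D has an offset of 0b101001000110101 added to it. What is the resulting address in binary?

0x7D04D = 0b1111101000001001101 in binary.
Add column by column in base 2, right to left:
  1+1 = 0 carry 1
  0+0+1 = 1
  1+1 = 0 carry 1
  1+0+1 = 0 carry 1
  0+1+1 = 0 carry 1
  0+1+1 = 0 carry 1
  1+0+1 = 0 carry 1
  0+0+1 = 1
  0+0 = 0
  0+1 = 1
  0+0 = 0
  0+0 = 0
  1+1 = 0 carry 1
  0+0+1 = 1
  1+1 = 0 carry 1
  1+0+1 = 0 carry 1
  1+0+1 = 0 carry 1
  1+0+1 = 0 carry 1
  1+0+1 = 0 carry 1
  final carry 1

0b10000010001010000010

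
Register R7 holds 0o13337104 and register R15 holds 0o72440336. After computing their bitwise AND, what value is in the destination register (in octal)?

0o12000104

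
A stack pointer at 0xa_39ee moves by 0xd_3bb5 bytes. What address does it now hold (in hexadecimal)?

0x1775a3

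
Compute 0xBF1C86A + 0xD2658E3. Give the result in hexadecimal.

0x1918214D

Add column by column in base 16, right to left:
  A+3 = D
  6+E = 4 carry 1
  8+8+1 = 1 carry 1
  C+5+1 = 2 carry 1
  1+6+1 = 8
  F+2 = 1 carry 1
  B+D+1 = 9 carry 1
  final carry 1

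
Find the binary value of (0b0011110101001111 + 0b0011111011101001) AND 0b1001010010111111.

Add column by column in base 2, right to left:
  1+1 = 0 carry 1
  1+0+1 = 0 carry 1
  1+0+1 = 0 carry 1
  1+1+1 = 1 carry 1
  0+0+1 = 1
  0+1 = 1
  1+1 = 0 carry 1
  0+1+1 = 0 carry 1
  1+0+1 = 0 carry 1
  0+1+1 = 0 carry 1
  1+1+1 = 1 carry 1
  1+1+1 = 1 carry 1
  1+1+1 = 1 carry 1
  1+1+1 = 1 carry 1
  final carry 1
Sum = 0b111110000111000; now AND with 0b1001010010111111:
  0111110000111000
& 1001010010111111
= 0001010000111000

0b1010000111000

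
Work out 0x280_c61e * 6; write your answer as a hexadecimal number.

0xf04a4b4

Multiply each base-16 digit by 6, carrying:
  e×6 = 84 → write 4 carry 5
  1×6+5 = 11 → write b
  6×6 = 36 → write 4 carry 2
  c×6+2 = 74 → write a carry 4
  0×6+4 = 4 → write 4
  8×6 = 48 → write 0 carry 3
  2×6+3 = 15 → write f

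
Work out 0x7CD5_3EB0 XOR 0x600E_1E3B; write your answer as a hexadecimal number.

0x1CDB208B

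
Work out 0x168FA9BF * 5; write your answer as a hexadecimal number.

Multiply each base-16 digit by 5, carrying:
  F×5 = 75 → write B carry 4
  B×5+4 = 59 → write B carry 3
  9×5+3 = 48 → write 0 carry 3
  A×5+3 = 53 → write 5 carry 3
  F×5+3 = 78 → write E carry 4
  8×5+4 = 44 → write C carry 2
  6×5+2 = 32 → write 0 carry 2
  1×5+2 = 7 → write 7

0x70CE50BB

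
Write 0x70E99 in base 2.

0b1110000111010011001

Expand each hex digit to 4 bits: 7=0111 0=0000 E=1110 9=1001 9=1001.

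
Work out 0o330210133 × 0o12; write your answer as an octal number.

0o4162521616

Multiply each base-8 digit by 10, carrying:
  3×10 = 30 → write 6 carry 3
  3×10+3 = 33 → write 1 carry 4
  1×10+4 = 14 → write 6 carry 1
  0×10+1 = 1 → write 1
  1×10 = 10 → write 2 carry 1
  2×10+1 = 21 → write 5 carry 2
  0×10+2 = 2 → write 2
  3×10 = 30 → write 6 carry 3
  3×10+3 = 33 → write 1 carry 4
  remaining carry: 4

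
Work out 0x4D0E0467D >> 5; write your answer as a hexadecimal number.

5 bits is not a whole number of base-16 digits; in binary: 10011010000111000000100011001111101 >> 5 = 100110100001110000001000110011.

0x26870233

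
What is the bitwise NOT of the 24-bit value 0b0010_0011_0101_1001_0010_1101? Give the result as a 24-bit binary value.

Invert each bit: 001000110101100100101101 → 110111001010011011010010.

0b110111001010011011010010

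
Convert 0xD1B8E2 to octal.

Expand each hex digit to 4 bits: D=1101 1=0001 B=1011 8=1000 E=1110 2=0010.
Group the bits in threes: 110 100 011 011 100 011 100 010 → 64334342.

0o64334342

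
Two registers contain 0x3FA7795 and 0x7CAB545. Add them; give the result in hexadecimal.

Add column by column in base 16, right to left:
  5+5 = A
  9+4 = D
  7+5 = C
  7+B = 2 carry 1
  A+A+1 = 5 carry 1
  F+C+1 = C carry 1
  3+7+1 = B

0xBC52CDA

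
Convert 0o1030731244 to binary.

Each octal digit is 3 bits: 1=001 0=000 3=011 0=000 7=111 3=011 1=001 2=010 4=100 4=100.

0b1000011000111011001010100100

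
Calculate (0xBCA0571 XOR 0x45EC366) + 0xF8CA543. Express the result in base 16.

0x1F216B5A

First 0xBCA0571 XOR 0x45EC366 = 0xF94C617.
Add column by column in base 16, right to left:
  7+3 = A
  1+4 = 5
  6+5 = B
  C+A = 6 carry 1
  4+C+1 = 1 carry 1
  9+8+1 = 2 carry 1
  F+F+1 = F carry 1
  final carry 1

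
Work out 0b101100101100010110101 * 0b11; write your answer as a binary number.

0b10000110000101000011111

Multiply each base-2 digit by 3, carrying:
  1×3 = 3 → write 1 carry 1
  0×3+1 = 1 → write 1
  1×3 = 3 → write 1 carry 1
  0×3+1 = 1 → write 1
  1×3 = 3 → write 1 carry 1
  1×3+1 = 4 → write 0 carry 2
  0×3+2 = 2 → write 0 carry 1
  1×3+1 = 4 → write 0 carry 2
  0×3+2 = 2 → write 0 carry 1
  0×3+1 = 1 → write 1
  0×3 = 0 → write 0
  1×3 = 3 → write 1 carry 1
  1×3+1 = 4 → write 0 carry 2
  0×3+2 = 2 → write 0 carry 1
  1×3+1 = 4 → write 0 carry 2
  0×3+2 = 2 → write 0 carry 1
  0×3+1 = 1 → write 1
  1×3 = 3 → write 1 carry 1
  1×3+1 = 4 → write 0 carry 2
  0×3+2 = 2 → write 0 carry 1
  1×3+1 = 4 → write 0 carry 2
  remaining carry: 10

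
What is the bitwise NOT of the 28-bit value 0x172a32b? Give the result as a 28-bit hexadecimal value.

Each hex digit d becomes f−d:
  1→e, 7→8, 2→d, a→5, 3→c, 2→d, b→4

0xe8d5cd4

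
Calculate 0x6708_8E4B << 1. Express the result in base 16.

0xCE111C96

1 bits is not a whole number of base-16 digits; in binary: 1100111000010001000111001001011 << 1 = 11001110000100010001110010010110.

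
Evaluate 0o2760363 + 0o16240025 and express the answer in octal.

0o21220410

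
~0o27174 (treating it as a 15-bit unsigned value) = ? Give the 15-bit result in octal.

0o50603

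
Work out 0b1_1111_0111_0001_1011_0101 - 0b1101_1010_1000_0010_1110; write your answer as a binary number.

0b100011100100110000111

Subtract column by column in base 2:
  1-0 → 1
  0-1 → 1 (borrow)
  1-1-1 → 1 (borrow)
  0-1-1 → 0 (borrow)
  1-0-1 → 0
  1-1 → 0
  0-0 → 0
  1-0 → 1
  1-0 → 1
  0-0 → 0
  0-0 → 0
  0-1 → 1 (borrow)
  1-0-1 → 0
  1-1 → 0
  1-0 → 1
  0-1 → 1 (borrow)
  1-1-1 → 1 (borrow)
  1-0-1 → 0
  1-1 → 0
  1-1 → 0
  1-0 → 1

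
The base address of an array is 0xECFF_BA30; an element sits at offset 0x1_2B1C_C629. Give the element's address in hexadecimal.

Add column by column in base 16, right to left:
  0+9 = 9
  3+2 = 5
  A+6 = 0 carry 1
  B+C+1 = 8 carry 1
  F+C+1 = C carry 1
  F+1+1 = 1 carry 1
  C+B+1 = 8 carry 1
  E+2+1 = 1 carry 1
  0+1+1 = 2

0x2181C8059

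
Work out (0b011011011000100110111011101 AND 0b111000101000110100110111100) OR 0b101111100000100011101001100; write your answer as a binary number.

0b111111101000100111111011100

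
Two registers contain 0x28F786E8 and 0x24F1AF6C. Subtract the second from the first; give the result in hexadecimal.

Subtract column by column in base 16:
  8-C → C (borrow)
  E-6-1 → 7
  6-F → 7 (borrow)
  8-A-1 → D (borrow)
  7-1-1 → 5
  F-F → 0
  8-4 → 4
  2-2 → 0

0x405D77C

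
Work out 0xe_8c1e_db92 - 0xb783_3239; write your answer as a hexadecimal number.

0xdd49ba959

Subtract column by column in base 16:
  2-9 → 9 (borrow)
  9-3-1 → 5
  b-2 → 9
  d-3 → a
  e-3 → b
  1-8 → 9 (borrow)
  c-7-1 → 4
  8-b → d (borrow)
  e-0-1 → d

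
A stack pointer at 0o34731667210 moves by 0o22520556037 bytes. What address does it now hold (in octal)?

Add column by column in base 8, right to left:
  0+7 = 7
  1+3 = 4
  2+0 = 2
  7+6 = 5 carry 1
  6+5+1 = 4 carry 1
  6+5+1 = 4 carry 1
  1+0+1 = 2
  3+2 = 5
  7+5 = 4 carry 1
  4+2+1 = 7
  3+2 = 5

0o57452445247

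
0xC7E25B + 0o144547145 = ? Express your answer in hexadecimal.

0x25AB0C0

0o144547145 = 0x192CE65 in hexadecimal.
Add column by column in base 16, right to left:
  B+5 = 0 carry 1
  5+6+1 = C
  2+E = 0 carry 1
  E+C+1 = B carry 1
  7+2+1 = A
  C+9 = 5 carry 1
  0+1+1 = 2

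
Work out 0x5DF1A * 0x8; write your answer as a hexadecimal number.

0x2EF8D0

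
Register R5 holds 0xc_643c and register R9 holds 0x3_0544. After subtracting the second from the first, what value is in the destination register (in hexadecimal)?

0x95ef8

Subtract column by column in base 16:
  c-4 → 8
  3-4 → f (borrow)
  4-5-1 → e (borrow)
  6-0-1 → 5
  c-3 → 9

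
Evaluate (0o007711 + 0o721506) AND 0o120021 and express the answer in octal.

Add column by column in base 8, right to left:
  1+6 = 7
  1+0 = 1
  7+5 = 4 carry 1
  7+1+1 = 1 carry 1
  0+2+1 = 3
  0+7 = 7
Sum = 0o731417; now AND with 0o120021:
  7&1=1, 3&2=2, 1&0=0, 4&0=0, 1&2=0, 7&1=1

0o120001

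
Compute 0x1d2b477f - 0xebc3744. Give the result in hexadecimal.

0xe6f103b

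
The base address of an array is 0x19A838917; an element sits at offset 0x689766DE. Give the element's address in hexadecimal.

Add column by column in base 16, right to left:
  7+E = 5 carry 1
  1+D+1 = F
  9+6 = F
  8+6 = E
  3+7 = A
  8+9 = 1 carry 1
  A+8+1 = 3 carry 1
  9+6+1 = 0 carry 1
  1+0+1 = 2

0x2031AEFF5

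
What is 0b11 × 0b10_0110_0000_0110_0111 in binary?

Multiply each base-2 digit by 3, carrying:
  1×3 = 3 → write 1 carry 1
  1×3+1 = 4 → write 0 carry 2
  1×3+2 = 5 → write 1 carry 2
  0×3+2 = 2 → write 0 carry 1
  0×3+1 = 1 → write 1
  1×3 = 3 → write 1 carry 1
  1×3+1 = 4 → write 0 carry 2
  0×3+2 = 2 → write 0 carry 1
  0×3+1 = 1 → write 1
  0×3 = 0 → write 0
  0×3 = 0 → write 0
  0×3 = 0 → write 0
  0×3 = 0 → write 0
  1×3 = 3 → write 1 carry 1
  1×3+1 = 4 → write 0 carry 2
  0×3+2 = 2 → write 0 carry 1
  0×3+1 = 1 → write 1
  1×3 = 3 → write 1 carry 1
  remaining carry: 1

0b1110010000100110101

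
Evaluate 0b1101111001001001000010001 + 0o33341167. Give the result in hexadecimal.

0b1101111001001001000010001 = 0x1BC9211 in hexadecimal.
0o33341167 = 0x6DC277 in hexadecimal.
Add column by column in base 16, right to left:
  1+7 = 8
  1+7 = 8
  2+2 = 4
  9+C = 5 carry 1
  C+D+1 = A carry 1
  B+6+1 = 2 carry 1
  1+0+1 = 2

0x22A5488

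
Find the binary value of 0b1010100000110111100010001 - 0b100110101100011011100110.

0b101101011010100000101011

Subtract column by column in base 2:
  1-0 → 1
  0-1 → 1 (borrow)
  0-1-1 → 0 (borrow)
  0-0-1 → 1 (borrow)
  1-0-1 → 0
  0-1 → 1 (borrow)
  0-1-1 → 0 (borrow)
  0-1-1 → 0 (borrow)
  1-0-1 → 0
  1-1 → 0
  1-1 → 0
  1-0 → 1
  0-0 → 0
  1-0 → 1
  1-1 → 0
  0-1 → 1 (borrow)
  0-0-1 → 1 (borrow)
  0-1-1 → 0 (borrow)
  0-0-1 → 1 (borrow)
  0-1-1 → 0 (borrow)
  1-1-1 → 1 (borrow)
  0-0-1 → 1 (borrow)
  1-0-1 → 0
  0-1 → 1 (borrow)
  1-0-1 → 0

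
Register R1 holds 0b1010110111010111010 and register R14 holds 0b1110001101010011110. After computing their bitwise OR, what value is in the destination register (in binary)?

0b1110111111010111110

OR bit by bit (1 where either bit is 1):
  1010110111010111010
| 1110001101010011110
= 1110111111010111110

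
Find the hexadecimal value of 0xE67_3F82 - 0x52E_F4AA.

0x9384AD8

Subtract column by column in base 16:
  2-A → 8 (borrow)
  8-A-1 → D (borrow)
  F-4-1 → A
  3-F → 4 (borrow)
  7-E-1 → 8 (borrow)
  6-2-1 → 3
  E-5 → 9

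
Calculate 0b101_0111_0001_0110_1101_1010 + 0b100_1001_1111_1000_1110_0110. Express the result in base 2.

0b101000010000111111000000

Add column by column in base 2, right to left:
  0+0 = 0
  1+1 = 0 carry 1
  0+1+1 = 0 carry 1
  1+0+1 = 0 carry 1
  1+0+1 = 0 carry 1
  0+1+1 = 0 carry 1
  1+1+1 = 1 carry 1
  1+1+1 = 1 carry 1
  0+0+1 = 1
  1+0 = 1
  1+0 = 1
  0+1 = 1
  1+1 = 0 carry 1
  0+1+1 = 0 carry 1
  0+1+1 = 0 carry 1
  0+1+1 = 0 carry 1
  1+1+1 = 1 carry 1
  1+0+1 = 0 carry 1
  1+0+1 = 0 carry 1
  0+1+1 = 0 carry 1
  1+0+1 = 0 carry 1
  0+0+1 = 1
  1+1 = 0 carry 1
  final carry 1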